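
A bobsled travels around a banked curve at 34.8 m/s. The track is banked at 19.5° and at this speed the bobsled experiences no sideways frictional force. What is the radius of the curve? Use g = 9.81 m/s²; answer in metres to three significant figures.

349 m

Frictionless banking: tanθ = v²/(rg), so r = v²/(g tanθ).
r = (34.8)²/(9.81 × tan 19.5°) = 1211/(9.81 × 0.3541) = 1211/3.474 = 348.6 m.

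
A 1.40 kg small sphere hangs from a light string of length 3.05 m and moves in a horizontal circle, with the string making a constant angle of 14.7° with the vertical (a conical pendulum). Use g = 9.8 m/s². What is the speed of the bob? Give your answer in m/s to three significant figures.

1.41 m/s

The radius of the circle is r = L sinθ = 3.05 × sin 14.7° = 0.7740 m.
Horizontally T sinθ = mv²/r and vertically T cosθ = mg, so tanθ = v²/(rg).
v = √(r g tanθ) = √(0.7740 × 9.8 × 0.2623) = √1.990 = 1.411 m/s.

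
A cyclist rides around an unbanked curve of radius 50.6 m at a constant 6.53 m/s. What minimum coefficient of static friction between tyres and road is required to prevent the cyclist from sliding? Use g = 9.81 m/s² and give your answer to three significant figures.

Friction provides the centripetal force: μ_s m g = m v²/r, so μ_s = v²/(g r) = (6.530)²/(9.81 × 50.6) = 42.64/496.4 = 0.08590.

0.0859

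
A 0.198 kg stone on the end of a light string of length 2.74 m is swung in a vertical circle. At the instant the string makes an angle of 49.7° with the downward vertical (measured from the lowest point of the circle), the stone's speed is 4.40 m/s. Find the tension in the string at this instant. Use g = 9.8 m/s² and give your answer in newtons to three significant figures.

Take the radial direction toward the centre of the circle as positive. The component of the weight along the string toward the centre is −mg cos φ (φ measured from the bottom), so Newton's second law along the string gives T − mg cos φ = m v²/r.
cos 49.7° = 0.6468, so T = m(v²/r + g cos φ) = 0.198 × ((4.40)²/2.74 + 9.8 × 0.6468) = 0.198 × (7.066 + (6.339)) = 0.198 × 13.40 = 2.654 N.

2.65 N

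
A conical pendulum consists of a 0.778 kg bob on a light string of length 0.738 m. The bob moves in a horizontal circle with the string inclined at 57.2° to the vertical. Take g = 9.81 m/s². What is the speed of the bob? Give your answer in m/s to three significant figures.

The radius of the circle is r = L sinθ = 0.738 × sin 57.2° = 0.6203 m.
Horizontally T sinθ = mv²/r and vertically T cosθ = mg, so tanθ = v²/(rg).
v = √(r g tanθ) = √(0.6203 × 9.81 × 1.552) = √9.443 = 3.073 m/s.

3.07 m/s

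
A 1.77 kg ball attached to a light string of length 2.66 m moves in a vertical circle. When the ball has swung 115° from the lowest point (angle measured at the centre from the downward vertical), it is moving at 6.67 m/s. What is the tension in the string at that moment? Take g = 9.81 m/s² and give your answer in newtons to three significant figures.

Take the radial direction toward the centre of the circle as positive. The component of the weight along the string toward the centre is −mg cos φ (φ measured from the bottom), so Newton's second law along the string gives T − mg cos φ = m v²/r.
cos 115° = -0.4226, so T = m(v²/r + g cos φ) = 1.77 × ((6.67)²/2.66 + 9.81 × -0.4226) = 1.77 × (16.73 + (-4.146)) = 1.77 × 12.58 = 22.27 N.

22.3 N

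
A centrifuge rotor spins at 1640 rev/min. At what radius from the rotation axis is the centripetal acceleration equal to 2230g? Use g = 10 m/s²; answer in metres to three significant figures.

0.756 m

ω = 1640 rev/min × 2π/60 = 171.7 rad/s.
a_c = ω²r = 2230g ⇒ r = 2230 × 10.0 / (171.7)² = 22300/29490 = 0.7561 m.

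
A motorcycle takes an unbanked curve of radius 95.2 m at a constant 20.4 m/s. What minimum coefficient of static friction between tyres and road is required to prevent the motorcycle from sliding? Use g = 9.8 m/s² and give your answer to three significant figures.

Friction provides the centripetal force: μ_s m g = m v²/r, so μ_s = v²/(g r) = (20.40)²/(9.8 × 95.2) = 416.2/933.0 = 0.4461.

0.446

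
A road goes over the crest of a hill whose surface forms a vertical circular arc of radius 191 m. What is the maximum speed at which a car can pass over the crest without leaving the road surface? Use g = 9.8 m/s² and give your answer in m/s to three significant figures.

At the crest the centre of the circle is below the car, so the net downward (centripetal) force is mg − N = mv²/r.
The car leaves the road when N → 0, giving v_max = √(g r) = √(9.8 × 191) = 43.26 m/s.

43.3 m/s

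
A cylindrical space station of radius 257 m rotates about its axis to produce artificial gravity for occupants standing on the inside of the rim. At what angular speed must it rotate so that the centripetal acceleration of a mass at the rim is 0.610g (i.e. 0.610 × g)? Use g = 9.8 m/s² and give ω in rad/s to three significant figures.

Centripetal acceleration a_c = ω²r. Setting ω²r = 0.610g:
ω = √(0.610g / r) = √(0.610 × 9.8 / 257) = √0.02326 = 0.1525 rad/s.

0.153 rad/s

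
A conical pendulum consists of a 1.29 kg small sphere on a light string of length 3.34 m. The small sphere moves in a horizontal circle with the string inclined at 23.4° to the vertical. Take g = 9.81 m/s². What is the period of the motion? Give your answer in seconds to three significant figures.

3.51 s

r = L sinθ = 1.326 m. From T sinθ = mω²r and T cosθ = mg: tanθ = ω²r/g, so ω² = g tanθ / r = g/(L cosθ).
ω = √(g/(L cosθ)) = √(9.81/(3.34 × 0.9178)) = √3.200 = 1.789 rad/s.
Period = 2π/ω = 3.512 s.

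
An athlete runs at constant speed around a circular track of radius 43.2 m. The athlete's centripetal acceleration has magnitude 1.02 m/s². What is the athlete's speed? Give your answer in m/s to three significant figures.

a_c = v²/r ⇒ v = √(a_c · r) = √(1.02 × 43.2) = √44.06 = 6.638 m/s.

6.64 m/s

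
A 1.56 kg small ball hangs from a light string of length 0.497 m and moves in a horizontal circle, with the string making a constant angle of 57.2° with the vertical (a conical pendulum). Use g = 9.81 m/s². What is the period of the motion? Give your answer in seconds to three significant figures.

1.04 s

r = L sinθ = 0.4178 m. From T sinθ = mω²r and T cosθ = mg: tanθ = ω²r/g, so ω² = g tanθ / r = g/(L cosθ).
ω = √(g/(L cosθ)) = √(9.81/(0.497 × 0.5417)) = √36.44 = 6.036 rad/s.
Period = 2π/ω = 1.041 s.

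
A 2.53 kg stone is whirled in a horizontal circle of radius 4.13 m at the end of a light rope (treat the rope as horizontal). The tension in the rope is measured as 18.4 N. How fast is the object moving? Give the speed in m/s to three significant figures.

5.48 m/s

T = m v²/r ⇒ v = √(T r / m) = √(18.4 × 4.13 / 2.53) = √30.04 = 5.481 m/s.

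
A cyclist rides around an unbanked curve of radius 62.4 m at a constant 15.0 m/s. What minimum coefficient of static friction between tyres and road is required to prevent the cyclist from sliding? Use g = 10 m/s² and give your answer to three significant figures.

0.361

Friction provides the centripetal force: μ_s m g = m v²/r, so μ_s = v²/(g r) = (15.00)²/(10.0 × 62.4) = 225.0/624.0 = 0.3606.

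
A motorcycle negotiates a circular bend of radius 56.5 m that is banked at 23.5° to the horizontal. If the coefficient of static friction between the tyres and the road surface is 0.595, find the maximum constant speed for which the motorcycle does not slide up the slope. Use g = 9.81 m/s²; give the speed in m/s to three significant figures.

At the maximum speed, friction acts down the slope at its limiting value f = μN. Radially (horizontal, toward centre): N sinθ + μN cosθ = mv²/r. Vertically: N cosθ − μN sinθ = mg.
Dividing: v² = r g (sinθ + μcosθ)/(cosθ − μsinθ).
sinθ + μcosθ = 0.3987 + 0.595×0.9171 = 0.9444; cosθ − μsinθ = 0.9171 − 0.595×0.3987 = 0.6798.
v² = 56.5 × 9.81 × 0.9444/0.6798 = 770.0 m²/s², so v = 27.75 m/s.

27.7 m/s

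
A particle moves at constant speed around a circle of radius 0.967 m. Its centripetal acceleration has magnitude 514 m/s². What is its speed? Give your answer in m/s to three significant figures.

22.3 m/s

a_c = v²/r ⇒ v = √(a_c · r) = √(514 × 0.967) = √497.0 = 22.29 m/s.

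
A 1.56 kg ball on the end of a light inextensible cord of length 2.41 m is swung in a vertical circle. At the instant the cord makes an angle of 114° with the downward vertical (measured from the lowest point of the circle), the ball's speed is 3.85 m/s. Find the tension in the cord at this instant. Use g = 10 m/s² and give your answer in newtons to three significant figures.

3.25 N

Take the radial direction toward the centre of the circle as positive. The component of the weight along the string toward the centre is −mg cos φ (φ measured from the bottom), so Newton's second law along the string gives T − mg cos φ = m v²/r.
cos 114° = -0.4067, so T = m(v²/r + g cos φ) = 1.56 × ((3.85)²/2.41 + 10.0 × -0.4067) = 1.56 × (6.150 + (-4.067)) = 1.56 × 2.083 = 3.250 N.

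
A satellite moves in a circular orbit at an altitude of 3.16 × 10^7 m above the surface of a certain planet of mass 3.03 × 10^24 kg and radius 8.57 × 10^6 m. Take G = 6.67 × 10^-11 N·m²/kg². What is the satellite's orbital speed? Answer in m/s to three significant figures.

Orbital radius r = R + h = 8.57 × 10^6 + 3.16 × 10^7 = 4.017 × 10^7 m.
Gravity supplies the centripetal force: G M m / r² = m v² / r, so v = √(GM/r).
v = √(6.67 × 10^-11 × 3.03 × 10^24 / 4.017 × 10^7) = √(5.031 × 10^6) = 2243 m/s.

2240 m/s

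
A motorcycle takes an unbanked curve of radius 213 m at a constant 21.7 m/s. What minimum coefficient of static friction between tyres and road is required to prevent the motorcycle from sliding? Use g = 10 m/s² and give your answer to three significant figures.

Friction provides the centripetal force: μ_s m g = m v²/r, so μ_s = v²/(g r) = (21.70)²/(10.0 × 213) = 470.9/2130 = 0.2211.

0.221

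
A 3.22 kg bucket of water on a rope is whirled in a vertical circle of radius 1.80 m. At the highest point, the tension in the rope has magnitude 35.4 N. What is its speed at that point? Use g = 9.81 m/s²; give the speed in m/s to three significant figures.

6.12 m/s

At the top, T + mg = mv²/r, so v = √(r(T/m + g)) = √(1.80 × (35.4/3.22 + 9.81)) = √(1.80 × 20.80) = √37.45 = 6.119 m/s.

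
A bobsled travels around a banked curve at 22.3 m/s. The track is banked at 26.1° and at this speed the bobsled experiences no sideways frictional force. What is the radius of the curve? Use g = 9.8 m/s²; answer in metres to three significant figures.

Frictionless banking: tanθ = v²/(rg), so r = v²/(g tanθ).
r = (22.3)²/(9.8 × tan 26.1°) = 497.3/(9.8 × 0.4899) = 497.3/4.801 = 103.6 m.

104 m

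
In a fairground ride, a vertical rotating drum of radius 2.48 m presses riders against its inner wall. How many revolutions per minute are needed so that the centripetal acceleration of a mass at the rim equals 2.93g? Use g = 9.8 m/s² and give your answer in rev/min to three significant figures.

Require ω²r = 2.93g, so ω = √(2.93 × 9.8/2.48) = 3.403 rad/s.
In rev/min: ω × 60/(2π) = 3.403 × 60/(2π) = 32.49 rev/min.

32.5 rev/min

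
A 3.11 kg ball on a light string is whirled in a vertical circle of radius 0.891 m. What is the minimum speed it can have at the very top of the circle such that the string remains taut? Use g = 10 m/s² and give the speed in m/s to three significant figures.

2.98 m/s

At the top, both weight mg and T point toward the centre: T + mg = mv²/r.
At minimum speed T → 0, so mg = mv_min²/r ⇒ v_min = √(g r) = √(10.0 × 0.891) = 2.985 m/s.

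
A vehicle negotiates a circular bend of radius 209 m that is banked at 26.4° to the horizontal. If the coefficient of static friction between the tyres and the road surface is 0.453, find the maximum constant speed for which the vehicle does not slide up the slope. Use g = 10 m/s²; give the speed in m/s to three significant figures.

At the maximum speed, friction acts down the slope at its limiting value f = μN. Radially (horizontal, toward centre): N sinθ + μN cosθ = mv²/r. Vertically: N cosθ − μN sinθ = mg.
Dividing: v² = r g (sinθ + μcosθ)/(cosθ − μsinθ).
sinθ + μcosθ = 0.4446 + 0.453×0.8957 = 0.8504; cosθ − μsinθ = 0.8957 − 0.453×0.4446 = 0.6943.
v² = 209 × 10.0 × 0.8504/0.6943 = 2560 m²/s², so v = 50.60 m/s.

50.6 m/s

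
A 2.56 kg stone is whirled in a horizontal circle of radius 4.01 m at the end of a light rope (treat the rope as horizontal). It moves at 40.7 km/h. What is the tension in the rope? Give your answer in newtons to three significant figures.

81.6 N

v = 40.7 km/h = 40.7/3.6 = 11.31 m/s.
The tension is the only horizontal force, so it supplies the full centripetal force: T = m v²/r = 2.56 × (11.31)²/4.01 = 2.56 × 127.8/4.01 = 81.60 N.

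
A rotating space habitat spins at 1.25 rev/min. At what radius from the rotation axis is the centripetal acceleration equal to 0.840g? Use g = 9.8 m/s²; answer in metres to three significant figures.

480 m

ω = 1.25 rev/min × 2π/60 = 0.1309 rad/s.
a_c = ω²r = 0.840g ⇒ r = 0.840 × 9.8 / (0.1309)² = 8.232/0.01713 = 480.4 m.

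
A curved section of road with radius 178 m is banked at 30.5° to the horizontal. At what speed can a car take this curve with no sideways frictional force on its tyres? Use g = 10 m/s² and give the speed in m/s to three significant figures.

32.4 m/s

On a frictionless banked curve, N sinθ = mv²/r and N cosθ = mg, so tanθ = v²/(rg).
v = √(r g tanθ) = √(178 × 10.0 × tan 30.5°) = √(178 × 10.0 × 0.5890) = √1049 = 32.38 m/s.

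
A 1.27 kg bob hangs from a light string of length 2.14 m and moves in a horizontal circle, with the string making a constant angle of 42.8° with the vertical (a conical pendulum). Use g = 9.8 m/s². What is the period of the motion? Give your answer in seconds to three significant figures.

r = L sinθ = 1.454 m. From T sinθ = mω²r and T cosθ = mg: tanθ = ω²r/g, so ω² = g tanθ / r = g/(L cosθ).
ω = √(g/(L cosθ)) = √(9.8/(2.14 × 0.7337)) = √6.241 = 2.498 rad/s.
Period = 2π/ω = 2.515 s.

2.52 s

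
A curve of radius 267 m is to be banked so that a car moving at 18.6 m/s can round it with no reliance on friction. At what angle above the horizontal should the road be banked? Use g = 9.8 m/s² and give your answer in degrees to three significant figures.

With no friction, the horizontal component of the normal force provides the centripetal force: N sinθ = mv²/r, while N cosθ = mg vertically.
Dividing: tanθ = v²/(r g) = (18.6)²/(267 × 9.8) = 346.0/2617 = 0.1322.
θ = arctan(0.1322) = 7.532°.

7.53°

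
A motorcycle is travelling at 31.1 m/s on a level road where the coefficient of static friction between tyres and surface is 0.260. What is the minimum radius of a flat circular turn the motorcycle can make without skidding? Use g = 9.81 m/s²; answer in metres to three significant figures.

At the limit, μ_s m g = m v²/r, so r_min = v²/(μ_s g) = (31.1)²/(0.260 × 9.81) = 967.2/2.551 = 379.2 m.

379 m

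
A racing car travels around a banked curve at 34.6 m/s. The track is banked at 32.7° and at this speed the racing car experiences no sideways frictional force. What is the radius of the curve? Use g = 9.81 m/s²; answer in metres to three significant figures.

Frictionless banking: tanθ = v²/(rg), so r = v²/(g tanθ).
r = (34.6)²/(9.81 × tan 32.7°) = 1197/(9.81 × 0.6420) = 1197/6.298 = 190.1 m.

190 m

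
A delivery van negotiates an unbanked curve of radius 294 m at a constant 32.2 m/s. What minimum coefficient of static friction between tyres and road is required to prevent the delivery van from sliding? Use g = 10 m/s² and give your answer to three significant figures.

Friction provides the centripetal force: μ_s m g = m v²/r, so μ_s = v²/(g r) = (32.20)²/(10.0 × 294) = 1037/2940 = 0.3527.

0.353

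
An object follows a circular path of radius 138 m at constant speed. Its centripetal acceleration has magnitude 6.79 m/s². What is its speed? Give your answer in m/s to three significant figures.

30.6 m/s

a_c = v²/r ⇒ v = √(a_c · r) = √(6.79 × 138) = √937.0 = 30.61 m/s.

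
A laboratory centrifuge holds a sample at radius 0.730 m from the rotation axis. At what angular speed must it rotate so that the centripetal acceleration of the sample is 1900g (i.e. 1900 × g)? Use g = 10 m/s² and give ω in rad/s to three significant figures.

161 rad/s

Centripetal acceleration a_c = ω²r. Setting ω²r = 1900g:
ω = √(1900g / r) = √(1900 × 10.0 / 0.730) = √26030 = 161.3 rad/s.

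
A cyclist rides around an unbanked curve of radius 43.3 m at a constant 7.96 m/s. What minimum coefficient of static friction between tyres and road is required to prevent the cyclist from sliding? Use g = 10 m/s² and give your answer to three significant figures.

0.146

Friction provides the centripetal force: μ_s m g = m v²/r, so μ_s = v²/(g r) = (7.960)²/(10.0 × 43.3) = 63.36/433.0 = 0.1463.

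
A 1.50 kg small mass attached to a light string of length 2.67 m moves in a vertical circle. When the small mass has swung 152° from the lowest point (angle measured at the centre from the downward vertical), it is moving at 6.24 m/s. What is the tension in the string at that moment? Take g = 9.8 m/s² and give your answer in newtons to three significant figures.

8.90 N

Take the radial direction toward the centre of the circle as positive. The component of the weight along the string toward the centre is −mg cos φ (φ measured from the bottom), so Newton's second law along the string gives T − mg cos φ = m v²/r.
cos 152° = -0.8829, so T = m(v²/r + g cos φ) = 1.50 × ((6.24)²/2.67 + 9.8 × -0.8829) = 1.50 × (14.58 + (-8.653)) = 1.50 × 5.930 = 8.896 N.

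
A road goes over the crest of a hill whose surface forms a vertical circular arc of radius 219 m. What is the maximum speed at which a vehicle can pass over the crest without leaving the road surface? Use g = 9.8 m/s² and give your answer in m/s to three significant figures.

At the crest the centre of the circle is below the vehicle, so the net downward (centripetal) force is mg − N = mv²/r.
The vehicle leaves the road when N → 0, giving v_max = √(g r) = √(9.8 × 219) = 46.33 m/s.

46.3 m/s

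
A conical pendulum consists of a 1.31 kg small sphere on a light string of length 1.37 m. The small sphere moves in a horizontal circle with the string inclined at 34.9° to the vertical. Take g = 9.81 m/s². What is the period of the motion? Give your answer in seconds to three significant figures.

2.13 s

r = L sinθ = 0.7838 m. From T sinθ = mω²r and T cosθ = mg: tanθ = ω²r/g, so ω² = g tanθ / r = g/(L cosθ).
ω = √(g/(L cosθ)) = √(9.81/(1.37 × 0.8202)) = √8.731 = 2.955 rad/s.
Period = 2π/ω = 2.126 s.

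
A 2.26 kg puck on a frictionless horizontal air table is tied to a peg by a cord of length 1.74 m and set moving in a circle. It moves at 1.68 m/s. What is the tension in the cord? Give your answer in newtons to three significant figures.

3.67 N

The tension is the only horizontal force, so it supplies the full centripetal force: T = m v²/r = 2.26 × (1.680)²/1.74 = 2.26 × 2.822/1.74 = 3.666 N.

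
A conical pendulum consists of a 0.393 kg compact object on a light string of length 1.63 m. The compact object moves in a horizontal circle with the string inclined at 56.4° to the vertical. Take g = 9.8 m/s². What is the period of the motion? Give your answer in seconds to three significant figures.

1.91 s

r = L sinθ = 1.358 m. From T sinθ = mω²r and T cosθ = mg: tanθ = ω²r/g, so ω² = g tanθ / r = g/(L cosθ).
ω = √(g/(L cosθ)) = √(9.8/(1.63 × 0.5534)) = √10.86 = 3.296 rad/s.
Period = 2π/ω = 1.906 s.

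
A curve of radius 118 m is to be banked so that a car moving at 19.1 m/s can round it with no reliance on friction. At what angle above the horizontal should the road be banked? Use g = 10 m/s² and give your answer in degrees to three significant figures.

With no friction, the horizontal component of the normal force provides the centripetal force: N sinθ = mv²/r, while N cosθ = mg vertically.
Dividing: tanθ = v²/(r g) = (19.1)²/(118 × 10.0) = 364.8/1180 = 0.3092.
θ = arctan(0.3092) = 17.18°.

17.2°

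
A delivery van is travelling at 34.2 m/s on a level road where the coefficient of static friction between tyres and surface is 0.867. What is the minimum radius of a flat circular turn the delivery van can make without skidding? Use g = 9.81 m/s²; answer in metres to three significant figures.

138 m

At the limit, μ_s m g = m v²/r, so r_min = v²/(μ_s g) = (34.2)²/(0.867 × 9.81) = 1170/8.505 = 137.5 m.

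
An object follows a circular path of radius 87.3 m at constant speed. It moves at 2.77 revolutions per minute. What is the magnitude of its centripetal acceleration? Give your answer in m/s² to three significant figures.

ω = 2.77 rev/min × 2π/60 = 0.2901 rad/s, so v = ωr = 0.2901 × 87.3 = 25.32 m/s.
a_c = v²/r = (25.32)²/87.3 = 641.3/87.3 = 7.346 m/s².

7.35 m/s²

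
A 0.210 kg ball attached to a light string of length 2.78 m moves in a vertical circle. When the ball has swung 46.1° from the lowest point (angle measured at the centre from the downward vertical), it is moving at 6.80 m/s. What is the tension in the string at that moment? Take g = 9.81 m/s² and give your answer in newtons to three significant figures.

Take the radial direction toward the centre of the circle as positive. The component of the weight along the string toward the centre is −mg cos φ (φ measured from the bottom), so Newton's second law along the string gives T − mg cos φ = m v²/r.
cos 46.1° = 0.6934, so T = m(v²/r + g cos φ) = 0.210 × ((6.80)²/2.78 + 9.81 × 0.6934) = 0.210 × (16.63 + (6.802)) = 0.210 × 23.44 = 4.921 N.

4.92 N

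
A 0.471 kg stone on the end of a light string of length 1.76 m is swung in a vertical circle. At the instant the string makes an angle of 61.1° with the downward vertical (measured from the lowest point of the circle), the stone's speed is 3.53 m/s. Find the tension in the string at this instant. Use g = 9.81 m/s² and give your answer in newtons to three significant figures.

Take the radial direction toward the centre of the circle as positive. The component of the weight along the string toward the centre is −mg cos φ (φ measured from the bottom), so Newton's second law along the string gives T − mg cos φ = m v²/r.
cos 61.1° = 0.4833, so T = m(v²/r + g cos φ) = 0.471 × ((3.53)²/1.76 + 9.81 × 0.4833) = 0.471 × (7.080 + (4.741)) = 0.471 × 11.82 = 5.568 N.

5.57 N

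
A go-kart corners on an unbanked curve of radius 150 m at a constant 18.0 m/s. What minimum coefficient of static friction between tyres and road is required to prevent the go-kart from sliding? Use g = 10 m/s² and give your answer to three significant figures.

0.216

Friction provides the centripetal force: μ_s m g = m v²/r, so μ_s = v²/(g r) = (18.00)²/(10.0 × 150) = 324.0/1500 = 0.2160.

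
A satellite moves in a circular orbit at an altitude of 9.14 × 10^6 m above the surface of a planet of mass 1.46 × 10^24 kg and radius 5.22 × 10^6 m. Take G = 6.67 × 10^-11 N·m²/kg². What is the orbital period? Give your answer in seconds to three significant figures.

34600 s

r = R + h = 5.22 × 10^6 + 9.14 × 10^6 = 1.436 × 10^7 m. Gravity provides the centripetal force: G M m / r² = m v² / r ⇒ v = √(GM/r) = 2604 m/s.
T = 2πr/v = 2π × 1.436 × 10^7 / 2604 = 34650 s.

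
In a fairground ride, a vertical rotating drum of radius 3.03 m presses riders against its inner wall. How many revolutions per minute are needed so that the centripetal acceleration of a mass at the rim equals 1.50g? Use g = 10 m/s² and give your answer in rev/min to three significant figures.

Require ω²r = 1.50g, so ω = √(1.50 × 10.0/3.03) = 2.225 rad/s.
In rev/min: ω × 60/(2π) = 2.225 × 60/(2π) = 21.25 rev/min.

21.2 rev/min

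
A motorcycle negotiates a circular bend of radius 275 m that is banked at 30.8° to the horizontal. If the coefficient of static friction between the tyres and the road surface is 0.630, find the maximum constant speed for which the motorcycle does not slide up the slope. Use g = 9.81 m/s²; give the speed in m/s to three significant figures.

72.8 m/s

At the maximum speed, friction acts down the slope at its limiting value f = μN. Radially (horizontal, toward centre): N sinθ + μN cosθ = mv²/r. Vertically: N cosθ − μN sinθ = mg.
Dividing: v² = r g (sinθ + μcosθ)/(cosθ − μsinθ).
sinθ + μcosθ = 0.5120 + 0.630×0.8590 = 1.053; cosθ − μsinθ = 0.8590 − 0.630×0.5120 = 0.5364.
v² = 275 × 9.81 × 1.053/0.5364 = 5297 m²/s², so v = 72.78 m/s.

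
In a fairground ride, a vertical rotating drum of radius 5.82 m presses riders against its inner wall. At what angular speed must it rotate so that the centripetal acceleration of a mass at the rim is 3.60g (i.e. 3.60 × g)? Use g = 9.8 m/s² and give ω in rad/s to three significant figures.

2.46 rad/s

Centripetal acceleration a_c = ω²r. Setting ω²r = 3.60g:
ω = √(3.60g / r) = √(3.60 × 9.8 / 5.82) = √6.062 = 2.462 rad/s.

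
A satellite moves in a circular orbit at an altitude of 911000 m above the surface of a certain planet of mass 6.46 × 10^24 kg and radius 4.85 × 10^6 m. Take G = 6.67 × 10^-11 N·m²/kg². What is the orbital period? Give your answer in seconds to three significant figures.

r = R + h = 4.85 × 10^6 + 911000 = 5.761 × 10^6 m. Gravity provides the centripetal force: G M m / r² = m v² / r ⇒ v = √(GM/r) = 8648 m/s.
T = 2πr/v = 2π × 5.761 × 10^6 / 8648 = 4186 s.

4190 s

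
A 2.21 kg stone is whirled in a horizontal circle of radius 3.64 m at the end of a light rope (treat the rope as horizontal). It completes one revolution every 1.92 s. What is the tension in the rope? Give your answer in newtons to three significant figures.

86.1 N

v = 2πr/T = 2π × 3.64/1.92 = 11.91 m/s.
The tension is the only horizontal force, so it supplies the full centripetal force: T = m v²/r = 2.21 × (11.91)²/3.64 = 2.21 × 141.9/3.64 = 86.15 N.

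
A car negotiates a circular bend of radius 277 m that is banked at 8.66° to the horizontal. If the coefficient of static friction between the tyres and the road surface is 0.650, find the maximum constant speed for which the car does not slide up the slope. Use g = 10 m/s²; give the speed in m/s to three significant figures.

At the maximum speed, friction acts down the slope at its limiting value f = μN. Radially (horizontal, toward centre): N sinθ + μN cosθ = mv²/r. Vertically: N cosθ − μN sinθ = mg.
Dividing: v² = r g (sinθ + μcosθ)/(cosθ − μsinθ).
sinθ + μcosθ = 0.1506 + 0.650×0.9886 = 0.7932; cosθ − μsinθ = 0.9886 − 0.650×0.1506 = 0.8907.
v² = 277 × 10.0 × 0.7932/0.8907 = 2467 m²/s², so v = 49.66 m/s.

49.7 m/s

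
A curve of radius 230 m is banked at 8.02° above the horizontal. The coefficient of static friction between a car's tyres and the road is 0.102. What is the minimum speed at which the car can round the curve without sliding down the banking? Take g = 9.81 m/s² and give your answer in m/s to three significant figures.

9.30 m/s

At the minimum speed, friction acts up the slope at its limiting value f = μN. Radially (horizontal, toward centre): N sinθ − μN cosθ = mv²/r. Vertically: N cosθ + μN sinθ = mg.
Dividing: v² = r g (sinθ − μcosθ)/(cosθ + μsinθ).
sinθ − μcosθ = 0.1395 − 0.102×0.9902 = 0.03852; cosθ + μsinθ = 0.9902 + 0.102×0.1395 = 1.004.
v² = 230 × 9.81 × 0.03852/1.004 = 86.52 m²/s², so v = 9.302 m/s.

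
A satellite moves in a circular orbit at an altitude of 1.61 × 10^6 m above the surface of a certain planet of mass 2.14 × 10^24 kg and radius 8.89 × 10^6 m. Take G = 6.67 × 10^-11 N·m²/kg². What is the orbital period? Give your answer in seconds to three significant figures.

17900 s

r = R + h = 8.89 × 10^6 + 1.61 × 10^6 = 1.050 × 10^7 m. Gravity provides the centripetal force: G M m / r² = m v² / r ⇒ v = √(GM/r) = 3687 m/s.
T = 2πr/v = 2π × 1.050 × 10^7 / 3687 = 17890 s.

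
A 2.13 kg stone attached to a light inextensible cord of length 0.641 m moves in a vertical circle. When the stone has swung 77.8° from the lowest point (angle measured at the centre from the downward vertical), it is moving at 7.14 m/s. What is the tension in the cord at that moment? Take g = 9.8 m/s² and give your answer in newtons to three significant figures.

174 N

Take the radial direction toward the centre of the circle as positive. The component of the weight along the string toward the centre is −mg cos φ (φ measured from the bottom), so Newton's second law along the string gives T − mg cos φ = m v²/r.
cos 77.8° = 0.2113, so T = m(v²/r + g cos φ) = 2.13 × ((7.14)²/0.641 + 9.8 × 0.2113) = 2.13 × (79.53 + (2.071)) = 2.13 × 81.60 = 173.8 N.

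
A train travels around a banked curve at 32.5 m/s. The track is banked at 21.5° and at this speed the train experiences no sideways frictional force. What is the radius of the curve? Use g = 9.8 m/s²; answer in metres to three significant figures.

274 m

Frictionless banking: tanθ = v²/(rg), so r = v²/(g tanθ).
r = (32.5)²/(9.8 × tan 21.5°) = 1056/(9.8 × 0.3939) = 1056/3.860 = 273.6 m.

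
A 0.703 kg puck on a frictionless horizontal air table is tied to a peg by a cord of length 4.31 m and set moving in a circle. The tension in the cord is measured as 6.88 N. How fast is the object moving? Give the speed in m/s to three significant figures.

6.49 m/s

T = m v²/r ⇒ v = √(T r / m) = √(6.88 × 4.31 / 0.703) = √42.18 = 6.495 m/s.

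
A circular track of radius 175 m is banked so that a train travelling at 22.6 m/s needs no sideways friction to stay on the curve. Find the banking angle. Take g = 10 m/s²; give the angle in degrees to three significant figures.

16.3°

With no friction, the horizontal component of the normal force provides the centripetal force: N sinθ = mv²/r, while N cosθ = mg vertically.
Dividing: tanθ = v²/(r g) = (22.6)²/(175 × 10.0) = 510.8/1750 = 0.2919.
θ = arctan(0.2919) = 16.27°.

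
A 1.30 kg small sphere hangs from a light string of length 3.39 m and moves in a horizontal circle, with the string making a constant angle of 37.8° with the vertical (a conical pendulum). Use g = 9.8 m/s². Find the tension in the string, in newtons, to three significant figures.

16.1 N

Vertically the bob has no acceleration, so T cosθ = mg.
T = mg/cosθ = 1.30 × 9.8 / cos 37.8° = 12.74/0.7902 = 16.12 N.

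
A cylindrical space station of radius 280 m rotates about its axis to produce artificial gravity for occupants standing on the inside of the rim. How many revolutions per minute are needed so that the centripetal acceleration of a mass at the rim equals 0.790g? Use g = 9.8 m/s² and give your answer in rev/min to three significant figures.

1.59 rev/min

Require ω²r = 0.790g, so ω = √(0.790 × 9.8/280) = 0.1663 rad/s.
In rev/min: ω × 60/(2π) = 0.1663 × 60/(2π) = 1.588 rev/min.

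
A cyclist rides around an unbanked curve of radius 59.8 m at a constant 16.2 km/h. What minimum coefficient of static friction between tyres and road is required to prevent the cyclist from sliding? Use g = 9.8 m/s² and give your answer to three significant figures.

v = 16.2/3.6 = 4.500 m/s.
Friction provides the centripetal force: μ_s m g = m v²/r, so μ_s = v²/(g r) = (4.500)²/(9.8 × 59.8) = 20.25/586.0 = 0.03455.

0.0346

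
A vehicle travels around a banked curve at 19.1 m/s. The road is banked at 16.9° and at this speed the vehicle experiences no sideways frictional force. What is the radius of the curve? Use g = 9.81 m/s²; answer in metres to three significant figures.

Frictionless banking: tanθ = v²/(rg), so r = v²/(g tanθ).
r = (19.1)²/(9.81 × tan 16.9°) = 364.8/(9.81 × 0.3038) = 364.8/2.981 = 122.4 m.

122 m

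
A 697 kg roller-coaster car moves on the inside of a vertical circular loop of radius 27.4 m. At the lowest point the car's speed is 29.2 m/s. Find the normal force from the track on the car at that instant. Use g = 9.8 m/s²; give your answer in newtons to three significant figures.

At the lowest point, N points up (toward the centre) and the weight mg points down (away from the centre), so the net inward force is N − mg = mv²/r.
N = m(v²/r + g) = 697 × ((29.2)²/27.4 + 9.8) = 697 × (31.12 + 9.8) = 697 × 40.92 = 28520 N.

28500 N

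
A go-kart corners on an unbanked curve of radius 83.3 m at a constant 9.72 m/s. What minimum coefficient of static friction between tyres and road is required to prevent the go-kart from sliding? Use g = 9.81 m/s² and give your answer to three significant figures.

0.116

Friction provides the centripetal force: μ_s m g = m v²/r, so μ_s = v²/(g r) = (9.720)²/(9.81 × 83.3) = 94.48/817.2 = 0.1156.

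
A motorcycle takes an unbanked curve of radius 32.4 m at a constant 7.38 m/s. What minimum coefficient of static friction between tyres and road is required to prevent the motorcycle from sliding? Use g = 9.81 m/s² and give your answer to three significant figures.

Friction provides the centripetal force: μ_s m g = m v²/r, so μ_s = v²/(g r) = (7.380)²/(9.81 × 32.4) = 54.46/317.8 = 0.1714.

0.171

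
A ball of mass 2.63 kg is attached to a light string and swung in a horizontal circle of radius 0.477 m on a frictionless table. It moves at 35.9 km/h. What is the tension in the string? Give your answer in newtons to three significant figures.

v = 35.9 km/h = 35.9/3.6 = 9.972 m/s.
The tension is the only horizontal force, so it supplies the full centripetal force: T = m v²/r = 2.63 × (9.972)²/0.477 = 2.63 × 99.45/0.477 = 548.3 N.

548 N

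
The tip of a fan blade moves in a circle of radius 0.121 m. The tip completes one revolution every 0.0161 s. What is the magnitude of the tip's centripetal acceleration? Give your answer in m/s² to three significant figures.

v = 2πr/T = 2π × 0.121/0.0161 = 47.22 m/s.
a_c = v²/r = (47.22)²/0.121 = 2230/0.121 = 18430 m/s².

18400 m/s²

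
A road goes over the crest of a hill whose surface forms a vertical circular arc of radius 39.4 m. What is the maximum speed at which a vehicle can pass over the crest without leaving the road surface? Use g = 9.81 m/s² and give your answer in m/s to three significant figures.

At the crest the centre of the circle is below the vehicle, so the net downward (centripetal) force is mg − N = mv²/r.
The vehicle leaves the road when N → 0, giving v_max = √(g r) = √(9.81 × 39.4) = 19.66 m/s.

19.7 m/s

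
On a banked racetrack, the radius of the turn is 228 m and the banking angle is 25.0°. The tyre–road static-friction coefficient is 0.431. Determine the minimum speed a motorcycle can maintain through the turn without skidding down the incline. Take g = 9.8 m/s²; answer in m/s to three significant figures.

8.10 m/s

At the minimum speed, friction acts up the slope at its limiting value f = μN. Radially (horizontal, toward centre): N sinθ − μN cosθ = mv²/r. Vertically: N cosθ + μN sinθ = mg.
Dividing: v² = r g (sinθ − μcosθ)/(cosθ + μsinθ).
sinθ − μcosθ = 0.4226 − 0.431×0.9063 = 0.03200; cosθ + μsinθ = 0.9063 + 0.431×0.4226 = 1.088.
v² = 228 × 9.8 × 0.03200/1.088 = 65.69 m²/s², so v = 8.105 m/s.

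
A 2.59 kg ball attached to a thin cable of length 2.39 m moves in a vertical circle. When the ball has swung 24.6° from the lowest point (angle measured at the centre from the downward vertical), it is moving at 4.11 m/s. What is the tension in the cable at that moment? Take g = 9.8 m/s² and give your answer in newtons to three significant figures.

Take the radial direction toward the centre of the circle as positive. The component of the weight along the string toward the centre is −mg cos φ (φ measured from the bottom), so Newton's second law along the string gives T − mg cos φ = m v²/r.
cos 24.6° = 0.9092, so T = m(v²/r + g cos φ) = 2.59 × ((4.11)²/2.39 + 9.8 × 0.9092) = 2.59 × (7.068 + (8.911)) = 2.59 × 15.98 = 41.38 N.

41.4 N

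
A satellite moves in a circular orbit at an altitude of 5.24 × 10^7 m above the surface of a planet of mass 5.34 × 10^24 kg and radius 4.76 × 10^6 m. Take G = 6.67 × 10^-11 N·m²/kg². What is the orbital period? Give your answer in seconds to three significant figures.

144000 s

r = R + h = 4.76 × 10^6 + 5.24 × 10^7 = 5.716 × 10^7 m. Gravity provides the centripetal force: G M m / r² = m v² / r ⇒ v = √(GM/r) = 2496 m/s.
T = 2πr/v = 2π × 5.716 × 10^7 / 2496 = 143900 s.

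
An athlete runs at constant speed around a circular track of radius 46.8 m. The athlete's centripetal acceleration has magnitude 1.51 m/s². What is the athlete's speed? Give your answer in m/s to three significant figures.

8.41 m/s

a_c = v²/r ⇒ v = √(a_c · r) = √(1.51 × 46.8) = √70.67 = 8.406 m/s.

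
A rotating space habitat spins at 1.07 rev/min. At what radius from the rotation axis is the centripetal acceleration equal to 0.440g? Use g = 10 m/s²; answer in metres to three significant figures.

350 m

ω = 1.07 rev/min × 2π/60 = 0.1121 rad/s.
a_c = ω²r = 0.440g ⇒ r = 0.440 × 10.0 / (0.1121)² = 4.400/0.01256 = 350.5 m.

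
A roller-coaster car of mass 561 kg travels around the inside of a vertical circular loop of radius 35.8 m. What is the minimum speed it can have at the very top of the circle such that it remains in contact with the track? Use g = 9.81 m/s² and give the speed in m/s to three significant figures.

At the highest point the centre is directly below, so both the weight and N act inward: N + mg = mv²/r.
At minimum speed N → 0, so mg = mv_min²/r ⇒ v_min = √(g r) = √(9.81 × 35.8) = 18.74 m/s.

18.7 m/s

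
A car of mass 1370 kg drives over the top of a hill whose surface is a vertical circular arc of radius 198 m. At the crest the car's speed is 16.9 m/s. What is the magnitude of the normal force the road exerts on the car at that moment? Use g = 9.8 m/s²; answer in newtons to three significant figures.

11400 N

At the crest the centripetal acceleration points downward (toward the centre of the arc), so mg − N = mv²/r.
N = m(g − v²/r) = 1370 × (9.8 − (16.9)²/198) = 1370 × (9.8 − 1.442) = 1370 × 8.358 = 11450 N.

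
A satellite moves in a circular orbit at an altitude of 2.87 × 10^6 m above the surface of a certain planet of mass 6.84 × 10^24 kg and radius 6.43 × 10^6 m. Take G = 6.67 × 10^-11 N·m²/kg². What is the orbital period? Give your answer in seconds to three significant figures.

r = R + h = 6.43 × 10^6 + 2.87 × 10^6 = 9.300 × 10^6 m. Gravity provides the centripetal force: G M m / r² = m v² / r ⇒ v = √(GM/r) = 7004 m/s.
T = 2πr/v = 2π × 9.300 × 10^6 / 7004 = 8343 s.

8340 s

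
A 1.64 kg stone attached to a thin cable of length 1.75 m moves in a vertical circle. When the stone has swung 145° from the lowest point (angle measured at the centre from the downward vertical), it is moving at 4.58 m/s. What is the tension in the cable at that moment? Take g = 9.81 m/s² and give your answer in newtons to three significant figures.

Take the radial direction toward the centre of the circle as positive. The component of the weight along the string toward the centre is −mg cos φ (φ measured from the bottom), so Newton's second law along the string gives T − mg cos φ = m v²/r.
cos 145° = -0.8192, so T = m(v²/r + g cos φ) = 1.64 × ((4.58)²/1.75 + 9.81 × -0.8192) = 1.64 × (11.99 + (-8.036)) = 1.64 × 3.951 = 6.479 N.

6.48 N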